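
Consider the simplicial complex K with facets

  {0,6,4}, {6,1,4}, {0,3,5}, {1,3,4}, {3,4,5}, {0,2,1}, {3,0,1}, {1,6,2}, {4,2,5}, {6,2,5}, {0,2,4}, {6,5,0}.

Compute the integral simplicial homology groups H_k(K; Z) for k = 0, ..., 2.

Fix the vertex order 0 < 1 < 2 < 3 < 4 < 5 < 6 and write every simplex with vertices in increasing order. Then dim K = 2 and the simplices of K are:

  0-simplices (7): [0], [1], [2], [3], [4], [5], [6]
  1-simplices (18): [0,1], [0,2], [0,3], [0,4], [0,5], [0,6], [1,2], [1,3], [1,4], [1,6], [2,4], [2,5], [2,6], [3,4], [3,5], [4,5], [4,6], [5,6]
  2-simplices (12): [0,1,2], [0,1,3], [0,2,4], [0,3,5], [0,4,6], [0,5,6], [1,2,6], [1,3,4], [1,4,6], [2,4,5], [2,5,6], [3,4,5]

giving chain groups C_0 ≅ Z^7, C_1 ≅ Z^18, C_2 ≅ Z^12.

The boundary map ∂_1: C_1 → C_0 is given by ∂[p,q] = [q] − [p]. For instance
  ∂[1,2] = [2] − [1].
As a 7×18 matrix over Z this has rank 6, with invariant factors (1,1,1,1,1,1).

Boundary ∂_2: C_2 → C_1 maps a triangle to the signed sum of its edges. For instance
  ∂[0,2,4] = [2,4] − [0,4] + [0,2],
  ∂[1,2,6] = [2,6] − [1,6] + [1,2].
As a 18×12 matrix over Z this has rank 12, with invariant factors (1,1,1,1,1,1,1,1,1,1,1,2).

From H_k ≅ ker(∂_k) / im(∂_{k+1}) we obtain:

  H_0: rank C_0 − rank ∂_1 = 7 − 6 = 1, and the invariant factors of ∂_1 are all 1, so H_0 = Z.
  H_1: rank ker ∂_1 − rank ∂_2 = (18 − 6) − 12 = 0, and ∂_2 has invariant factor 2 > 1, so H_1 = Z/2Z.
  H_2: rank ker ∂_2 − rank ∂_3 = (12 − 12) − 0 = 0, and there is no ∂_3, so H_2 = 0.

H_0 ≅ Z,  H_1 ≅ Z/2Z,  H_2 = 0.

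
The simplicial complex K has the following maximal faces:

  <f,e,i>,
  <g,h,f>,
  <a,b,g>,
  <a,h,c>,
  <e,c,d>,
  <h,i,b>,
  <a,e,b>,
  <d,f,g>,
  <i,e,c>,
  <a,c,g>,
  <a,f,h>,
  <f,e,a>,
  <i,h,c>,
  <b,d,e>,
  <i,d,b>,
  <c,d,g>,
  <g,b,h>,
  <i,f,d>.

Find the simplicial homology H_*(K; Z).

H_0 ≅ Z,  H_1 ≅ Z ⊕ Z_2,  H_2 = 0.

Take the total order a < b < c < d < e < f < g < h < i on the vertex set. Then K (dimension 2) consists of the simplices:

  0-simplices (9): a, b, c, d, e, f, g, h, i
  1-simplices (27): ab, ac, ae, af, ag, ah, bd, be, bg, bh, bi, cd, ce, cg, ch, ci, de, df, dg, di, ef, ei, fg, fh, fi, gh, hi
  2-simplices (18): abe, abg, acg, ach, aef, afh, bde, bdi, bgh, bhi, cde, cdg, cei, chi, dfg, dfi, efi, fgh

so the chain groups are C_0 ≅ Z^9, C_1 ≅ Z^27, C_2 ≅ Z^18.

∂_1: C_1 → C_0 sends each edge [p,q] (with p < q) to q − p. For instance
  ∂ch = h − c.
The resulting 9×27 matrix has rank 8, and its Smith normal form has invariant factors (1,1,1,1,1,1,1,1).

∂_2: C_2 → C_1 sends each 2-simplex [p,q,r] to [q,r] − [p,r] + [p,q]. For instance
  ∂fgh = gh − fh + fg,
  ∂abg = bg − ag + ab.
As a 27×18 matrix over Z this has rank 18, with invariant factors (1,1,1,1,1,1,1,1,1,1,1,1,1,1,1,1,1,2).

Computing H_k = (kernel of ∂_k) / (image of ∂_{k+1}):

  H_0: rank C_0 − rank ∂_1 = 9 − 8 = 1, and the invariant factors of ∂_1 are all 1, so H_0 = Z.
  H_1: rank ker ∂_1 − rank ∂_2 = (27 − 8) − 18 = 1, and ∂_2 has invariant factor 2 > 1, so H_1 = Z ⊕ Z_2.
  H_2: rank ker ∂_2 − rank ∂_3 = (18 − 18) − 0 = 0, and there is no ∂_3, so H_2 = 0.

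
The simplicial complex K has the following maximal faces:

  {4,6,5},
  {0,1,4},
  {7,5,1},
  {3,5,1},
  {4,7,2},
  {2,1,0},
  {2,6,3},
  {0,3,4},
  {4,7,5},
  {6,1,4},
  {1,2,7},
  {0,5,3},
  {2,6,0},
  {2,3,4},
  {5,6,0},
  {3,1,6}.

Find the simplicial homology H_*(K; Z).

H_0 ≅ Z,  H_1 ≅ Z^2,  H_2 ≅ Z.

Take the total order 0 < 1 < 2 < 3 < 4 < 5 < 6 < 7 on the vertex set. Then K (dimension 2) consists of the simplices:

  0-simplices (8): [0], [1], [2], [3], [4], [5], [6], [7]
  1-simplices (24): (24 of them)
  2-simplices (16): [0,1,2], [0,1,4], [0,2,6], [0,3,4], [0,3,5], [0,5,6], [1,2,7], [1,3,5], [1,3,6], [1,4,6], [1,5,7], [2,3,4], [2,3,6], [2,4,7], [4,5,6], [4,5,7]

Hence C_0 ≅ Z^8, C_1 ≅ Z^24, C_2 ≅ Z^16.

Boundary ∂_1: C_1 → C_0 maps an edge to its endpoints' difference, ∂[p,q] = q − p. For instance
  ∂[3,5] = [5] − [3].
As a 8×24 matrix over Z this has rank 7, with invariant factors (1,1,1,1,1,1,1).

The boundary map ∂_2: C_2 → C_1 maps a triangle to the signed sum of its edges. For instance
  ∂[1,4,6] = [4,6] − [1,6] + [1,4],
  ∂[2,3,6] = [3,6] − [2,6] + [2,3].
As a 24×16 matrix over Z this has rank 15, with invariant factors (1,1,1,1,1,1,1,1,1,1,1,1,1,1,1).

Now H_k = ker ∂_k / im ∂_{k+1}, so:

  H_0: rank C_0 − rank ∂_1 = 8 − 7 = 1, and the invariant factors of ∂_1 are all 1, so H_0 ≅ Z.
  H_1: rank ker ∂_1 − rank ∂_2 = (24 − 7) − 15 = 2, and the invariant factors of ∂_2 are all 1, so H_1 ≅ Z^2.
  H_2: rank ker ∂_2 − rank ∂_3 = (16 − 15) − 0 = 1, and there is no ∂_3, so H_2 ≅ Z.

As a check, the Euler characteristic is 8 − 24 + 16 = 0, which agrees with 1 − 2 + 1 = 0.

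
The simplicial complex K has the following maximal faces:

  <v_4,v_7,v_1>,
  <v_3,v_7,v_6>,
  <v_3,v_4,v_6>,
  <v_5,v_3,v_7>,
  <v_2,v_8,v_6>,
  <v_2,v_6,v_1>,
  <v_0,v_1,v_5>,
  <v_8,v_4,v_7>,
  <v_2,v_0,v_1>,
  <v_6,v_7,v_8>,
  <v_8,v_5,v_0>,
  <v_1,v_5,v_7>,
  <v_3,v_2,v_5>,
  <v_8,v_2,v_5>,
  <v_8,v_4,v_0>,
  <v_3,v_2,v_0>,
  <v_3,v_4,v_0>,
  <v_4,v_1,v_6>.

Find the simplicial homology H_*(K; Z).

H_0 ≅ Z,  H_1 ≅ Z ⊕ Z/2,  H_2 = 0.

Order the vertices as v_0 < v_1 < v_2 < v_3 < v_4 < v_5 < v_6 < v_7 < v_8. Listing each simplex with vertices in this order, K has dimension 2 with simplices:

  0-simplices (9): [v_0], [v_1], [v_2], [v_3], [v_4], [v_5], [v_6], [v_7], [v_8]
  1-simplices (27): (27 of them)
  2-simplices (18): (18 of them)

so the chain groups are C_0 ≅ Z^9, C_1 ≅ Z^27, C_2 ≅ Z^18.

The boundary map ∂_1: C_1 → C_0 maps an edge to its endpoints' difference, ∂[p,q] = q − p. For instance
  ∂[v_0,v_4] = [v_4] − [v_0].
This gives a 9×27 integer matrix of rank 8; reducing to Smith normal form yields diagonal entries (1,1,1,1,1,1,1,1).

∂_2: C_2 → C_1 acts by ∂[p,q,r] = [q,r] − [p,r] + [p,q]. For instance
  ∂[v_4,v_7,v_8] = [v_7,v_8] − [v_4,v_8] + [v_4,v_7],
  ∂[v_3,v_6,v_7] = [v_6,v_7] − [v_3,v_7] + [v_3,v_6].
The 27×18 boundary matrix has rank 18 and Smith normal form diag(1,1,1,1,1,1,1,1,1,1,1,1,1,1,1,1,1,2).

From H_k ≅ ker(∂_k) / im(∂_{k+1}) we obtain:

  H_0: rank C_0 − rank ∂_1 = 9 − 8 = 1, and the invariant factors of ∂_1 are all 1, so H_0 = Z.
  H_1: rank ker ∂_1 − rank ∂_2 = (27 − 8) − 18 = 1, and ∂_2 has invariant factor 2 > 1, so H_1 = Z ⊕ Z/2.
  H_2: rank ker ∂_2 − rank ∂_3 = (18 − 18) − 0 = 0, and there is no ∂_3, so H_2 = 0.

(K is a triangulation of the Klein bottle.)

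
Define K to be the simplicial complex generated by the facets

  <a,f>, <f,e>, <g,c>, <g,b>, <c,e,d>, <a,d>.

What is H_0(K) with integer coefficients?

H_0 = Z.

Fix the vertex order a < b < c < d < e < f < g and write every simplex with vertices in increasing order. Then dim K = 2 and the simplices of K are:

  0-simplices (7): a, b, c, d, e, f, g
  1-simplices (8): ad, af, bg, cd, ce, cg, de, ef
  2-simplices (1): cde

Hence C_0 ≅ Z^7, C_1 ≅ Z^8, C_2 ≅ Z^1.

∂_1: C_1 → C_0 maps an edge to its endpoints' difference, ∂[p,q] = q − p.
The resulting 7×8 matrix has rank 6, and its Smith normal form has invariant factors (1,1,1,1,1,1).

∂_2: C_2 → C_1 acts by ∂[p,q,r] = [q,r] − [p,r] + [p,q]. For instance
  ∂cde = de − ce + cd.
As a 8×1 matrix over Z this has rank 1, with invariant factors (1).

From H_k ≅ ker(∂_k) / im(∂_{k+1}) we obtain:

  H_0: rank C_0 − rank ∂_1 = 7 − 6 = 1, and the invariant factors of ∂_1 are all 1, so H_0 ≅ Z.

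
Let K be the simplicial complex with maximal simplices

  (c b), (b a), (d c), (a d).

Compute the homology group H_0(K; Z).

H_0 = Z.

We work with the vertex ordering a < b < c < d. The simplices of K, each written with vertices in increasing order, are:

  0-simplices (4): a, b, c, d
  1-simplices (4): ab, ad, bc, cd

giving chain groups C_0 ≅ Z^4, C_1 ≅ Z^4.

Boundary ∂_1: C_1 → C_0 maps an edge to its endpoints' difference, ∂[p,q] = q − p.
As a 4×4 matrix over Z this has rank 3, with invariant factors (1,1,1).

Now H_k = ker ∂_k / im ∂_{k+1}, so:

  H_0: rank C_0 − rank ∂_1 = 4 − 3 = 1, and the invariant factors of ∂_1 are all 1, so H_0 ≅ Z.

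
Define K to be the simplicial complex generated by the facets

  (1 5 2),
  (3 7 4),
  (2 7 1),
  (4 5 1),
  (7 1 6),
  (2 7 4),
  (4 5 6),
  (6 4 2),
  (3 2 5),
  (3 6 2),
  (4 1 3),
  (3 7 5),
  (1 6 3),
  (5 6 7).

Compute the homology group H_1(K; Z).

H_1 ≅ Z^2.

Order the vertices as 1 < 2 < 3 < 4 < 5 < 6 < 7. Listing each simplex with vertices in this order, K has dimension 2 with simplices:

  0-simplices (7): [1], [2], [3], [4], [5], [6], [7]
  1-simplices (21): [1,2], [1,3], [1,4], [1,5], [1,6], [1,7], [2,3], [2,4], [2,5], [2,6], [2,7], [3,4], [3,5], [3,6], [3,7], [4,5], [4,6], [4,7], [5,6], [5,7], [6,7]
  2-simplices (14): [1,2,5], [1,2,7], [1,3,4], [1,3,6], [1,4,5], [1,6,7], [2,3,5], [2,3,6], [2,4,6], [2,4,7], [3,4,7], [3,5,7], [4,5,6], [5,6,7]

giving chain groups C_0 ≅ Z^7, C_1 ≅ Z^21, C_2 ≅ Z^14.

∂_1: C_1 → C_0 sends each edge [p,q] (with p < q) to q − p. For instance
  ∂[1,7] = [7] − [1].
As a 7×21 matrix over Z this has rank 6, with invariant factors (1,1,1,1,1,1).

The boundary map ∂_2: C_2 → C_1 acts by ∂[p,q,r] = [q,r] − [p,r] + [p,q]. For instance
  ∂[1,2,7] = [2,7] − [1,7] + [1,2],
  ∂[3,4,7] = [4,7] − [3,7] + [3,4].
As a 21×14 matrix over Z this has rank 13, with invariant factors (1,1,1,1,1,1,1,1,1,1,1,1,1).

Computing H_k = (kernel of ∂_k) / (image of ∂_{k+1}):

  H_1: rank ker ∂_1 − rank ∂_2 = (21 − 6) − 13 = 2, and the invariant factors of ∂_2 are all 1, so H_1 ≅ Z^2.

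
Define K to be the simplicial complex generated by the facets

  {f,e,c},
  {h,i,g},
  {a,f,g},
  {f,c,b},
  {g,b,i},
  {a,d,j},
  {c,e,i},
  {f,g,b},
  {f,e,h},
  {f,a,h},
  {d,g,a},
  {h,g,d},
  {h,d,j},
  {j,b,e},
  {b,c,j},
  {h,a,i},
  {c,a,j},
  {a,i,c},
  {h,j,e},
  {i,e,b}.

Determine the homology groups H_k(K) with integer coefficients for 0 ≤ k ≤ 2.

H_0 = Z,  H_1 = Z ⊕ Z/2,  H_2 = 0.

Fix the vertex order a < b < c < d < e < f < g < h < i < j and write every simplex with vertices in increasing order. Then dim K = 2 and the simplices of K are:

  0-simplices (10): a, b, c, d, e, f, g, h, i, j
  1-simplices (30): ac, ad, af, ag, ah, ai, aj, bc, be, bf, bg, bi, bj, ce, cf, ci, cj, dg, dh, dj, ef, eh, ei, ej, fg, fh, gh, gi, hi, hj
  2-simplices (20): aci, acj, adg, adj, afg, afh, ahi, bcf, bcj, bei, bej, bfg, bgi, cef, cei, dgh, dhj, efh, ehj, ghi

giving chain groups C_0 ≅ Z^10, C_1 ≅ Z^30, C_2 ≅ Z^20.

The boundary map ∂_1: C_1 → C_0 is given by ∂[p,q] = [q] − [p]. For instance
  ∂ag = g − a.
The resulting 10×30 matrix has rank 9, and its Smith normal form has invariant factors (1,1,1,1,1,1,1,1,1).

∂_2: C_2 → C_1 maps a triangle to the signed sum of its edges. For instance
  ∂bgi = gi − bi + bg,
  ∂bei = ei − bi + be.
As a 30×20 matrix over Z this has rank 20, with invariant factors (1,1,1,1,1,1,1,1,1,1,1,1,1,1,1,1,1,1,1,2).

Reading off H_k = ker ∂_k / im ∂_{k+1}:

  H_0: rank C_0 − rank ∂_1 = 10 − 9 = 1, and the invariant factors of ∂_1 are all 1, so H_0 ≅ Z.
  H_1: rank ker ∂_1 − rank ∂_2 = (30 − 9) − 20 = 1, and ∂_2 has invariant factor 2 > 1, so H_1 ≅ Z ⊕ Z/2.
  H_2: rank ker ∂_2 − rank ∂_3 = (20 − 20) − 0 = 0, and there is no ∂_3, so H_2 ≅ 0.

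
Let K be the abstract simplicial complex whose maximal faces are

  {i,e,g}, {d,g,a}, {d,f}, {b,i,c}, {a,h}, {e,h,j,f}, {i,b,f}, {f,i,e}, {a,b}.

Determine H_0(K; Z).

We work with the vertex ordering a < b < c < d < e < f < g < h < i < j. The simplices of K, each written with vertices in increasing order, are:

  0-simplices (10): a, b, c, d, e, f, g, h, i, j
  1-simplices (20): ab, ad, ag, ah, bc, bf, bi, ci, df, dg, ef, eg, eh, ei, ej, fh, fi, fj, gi, hj
  2-simplices (9): adg, bci, bfi, efh, efi, efj, egi, ehj, fhj
  3-simplices (1): efhj

so the chain groups are C_0 ≅ Z^10, C_1 ≅ Z^20, C_2 ≅ Z^9, C_3 ≅ Z^1.

The boundary map ∂_1: C_1 → C_0 maps an edge to its endpoints' difference, ∂[p,q] = q − p. For instance
  ∂eh = h − e.
As a 10×20 matrix over Z this has rank 9, with invariant factors (1,1,1,1,1,1,1,1,1).

The boundary map ∂_2: C_2 → C_1 maps a triangle to the signed sum of its edges. For instance
  ∂efj = fj − ej + ef,
  ∂egi = gi − ei + eg.
The 20×9 boundary matrix has rank 8 and Smith normal form diag(1,1,1,1,1,1,1,1).

∂_3: C_3 → C_2 sends each 3-simplex σ to the alternating sum Σ_i (−1)^i (σ with its i-th vertex removed). For instance
  ∂efhj = fhj − ehj + efj − efh.
This gives a 9×1 integer matrix of rank 1; reducing to Smith normal form yields diagonal entries (1).

Computing H_k = (kernel of ∂_k) / (image of ∂_{k+1}):

  H_0: rank C_0 − rank ∂_1 = 10 − 9 = 1, and the invariant factors of ∂_1 are all 1, so H_0 = Z.

H_0 = Z.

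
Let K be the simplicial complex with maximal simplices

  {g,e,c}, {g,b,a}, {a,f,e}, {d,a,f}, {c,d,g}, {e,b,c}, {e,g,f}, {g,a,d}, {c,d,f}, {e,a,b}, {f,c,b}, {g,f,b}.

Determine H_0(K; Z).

H_0 ≅ Z.

Fix the vertex order a < b < c < d < e < f < g and write every simplex with vertices in increasing order. Then dim K = 2 and the simplices of K are:

  0-simplices (7): a, b, c, d, e, f, g
  1-simplices (18): ab, ad, ae, af, ag, bc, be, bf, bg, cd, ce, cf, cg, df, dg, ef, eg, fg
  2-simplices (12): abe, abg, adf, adg, aef, bce, bcf, bfg, cdf, cdg, ceg, efg

so the chain groups are C_0 ≅ Z^7, C_1 ≅ Z^18, C_2 ≅ Z^12.

The boundary map ∂_1: C_1 → C_0 maps an edge to its endpoints' difference, ∂[p,q] = q − p. For instance
  ∂bg = g − b.
As a 7×18 matrix over Z this has rank 6, with invariant factors (1,1,1,1,1,1).

The boundary map ∂_2: C_2 → C_1 maps a triangle to the signed sum of its edges. For instance
  ∂cdf = df − cf + cd,
  ∂bfg = fg − bg + bf.
The 18×12 boundary matrix has rank 12 and Smith normal form diag(1,1,1,1,1,1,1,1,1,1,1,2).

Computing H_k = (kernel of ∂_k) / (image of ∂_{k+1}):

  H_0: rank C_0 − rank ∂_1 = 7 − 6 = 1, and the invariant factors of ∂_1 are all 1, so H_0 = Z.

(K is a triangulation of the real projective plane RP^2.)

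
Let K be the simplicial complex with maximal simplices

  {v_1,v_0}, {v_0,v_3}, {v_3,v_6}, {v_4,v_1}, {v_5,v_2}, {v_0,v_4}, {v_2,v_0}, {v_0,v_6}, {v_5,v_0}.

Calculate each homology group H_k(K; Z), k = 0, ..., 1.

We work with the vertex ordering v_0 < v_1 < v_2 < v_3 < v_4 < v_5 < v_6. The simplices of K, each written with vertices in increasing order, are:

  0-simplices (7): [v_0], [v_1], [v_2], [v_3], [v_4], [v_5], [v_6]
  1-simplices (9): [v_0,v_1], [v_0,v_2], [v_0,v_3], [v_0,v_4], [v_0,v_5], [v_0,v_6], [v_1,v_4], [v_2,v_5], [v_3,v_6]

giving chain groups C_0 ≅ Z^7, C_1 ≅ Z^9.

Boundary ∂_1: C_1 → C_0 is given by ∂[p,q] = [q] − [p].
The resulting 7×9 matrix has rank 6, and its Smith normal form has invariant factors (1,1,1,1,1,1).

From H_k ≅ ker(∂_k) / im(∂_{k+1}) we obtain:

  H_0: rank C_0 − rank ∂_1 = 7 − 6 = 1, and the invariant factors of ∂_1 are all 1, so H_0 = Z.
  H_1: rank ker ∂_1 − rank ∂_2 = (9 − 6) − 0 = 3, and there is no ∂_2, so H_1 = Z^3.

As a check, the Euler characteristic is 7 − 9 = -2, which agrees with 1 − 3 = -2.
(K is a triangulation of a wedge of 3 circles.)

H_0 ≅ Z,  H_1 ≅ Z^3.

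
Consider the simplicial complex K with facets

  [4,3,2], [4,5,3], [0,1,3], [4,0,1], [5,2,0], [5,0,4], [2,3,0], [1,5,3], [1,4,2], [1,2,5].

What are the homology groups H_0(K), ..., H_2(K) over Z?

H_0 ≅ Z,  H_1 ≅ Z/2Z,  H_2 = 0.

Take the total order 0 < 1 < 2 < 3 < 4 < 5 on the vertex set. Then K (dimension 2) consists of the simplices:

  0-simplices (6): [0], [1], [2], [3], [4], [5]
  1-simplices (15): [0,1], [0,2], [0,3], [0,4], [0,5], [1,2], [1,3], [1,4], [1,5], [2,3], [2,4], [2,5], [3,4], [3,5], [4,5]
  2-simplices (10): [0,1,3], [0,1,4], [0,2,3], [0,2,5], [0,4,5], [1,2,4], [1,2,5], [1,3,5], [2,3,4], [3,4,5]

so the chain groups are C_0 ≅ Z^6, C_1 ≅ Z^15, C_2 ≅ Z^10.

Boundary ∂_1: C_1 → C_0 is given by ∂[p,q] = [q] − [p]. For instance
  ∂[1,4] = [4] − [1].
The 6×15 boundary matrix has rank 5 and Smith normal form diag(1,1,1,1,1).

∂_2: C_2 → C_1 maps a triangle to the signed sum of its edges. For instance
  ∂[0,2,5] = [2,5] − [0,5] + [0,2],
  ∂[1,2,5] = [2,5] − [1,5] + [1,2].
As a 15×10 matrix over Z this has rank 10, with invariant factors (1,1,1,1,1,1,1,1,1,2).

Reading off H_k = ker ∂_k / im ∂_{k+1}:

  H_0: rank C_0 − rank ∂_1 = 6 − 5 = 1, and the invariant factors of ∂_1 are all 1, so H_0 ≅ Z.
  H_1: rank ker ∂_1 − rank ∂_2 = (15 − 5) − 10 = 0, and ∂_2 has invariant factor 2 > 1, so H_1 ≅ Z/2Z.
  H_2: rank ker ∂_2 − rank ∂_3 = (10 − 10) − 0 = 0, and there is no ∂_3, so H_2 ≅ 0.

(K is a triangulation of the real projective plane RP^2.)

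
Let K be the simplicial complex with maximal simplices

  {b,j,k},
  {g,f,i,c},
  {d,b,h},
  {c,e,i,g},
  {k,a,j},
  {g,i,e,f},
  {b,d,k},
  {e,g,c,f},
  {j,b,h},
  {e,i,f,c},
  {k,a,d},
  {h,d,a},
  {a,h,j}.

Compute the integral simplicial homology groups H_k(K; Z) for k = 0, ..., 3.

H_0 = Z^2,  H_1 = 0,  H_2 = Z,  H_3 = Z.

We work with the vertex ordering a < b < c < d < e < f < g < h < i < j < k. The simplices of K, each written with vertices in increasing order, are:

  0-simplices (11): a, b, c, d, e, f, g, h, i, j, k
  1-simplices (22): ad, ah, aj, ak, bd, bh, bj, bk, ce, cf, cg, ci, dh, dk, ef, eg, ei, fg, fi, gi, hj, jk
  2-simplices (18): adh, adk, ahj, ajk, bdh, bdk, bhj, bjk, cef, ceg, cei, cfg, cfi, cgi, efg, efi, egi, fgi
  3-simplices (5): cefg, cefi, cegi, cfgi, efgi

Hence C_0 ≅ Z^11, C_1 ≅ Z^22, C_2 ≅ Z^18, C_3 ≅ Z^5.

The boundary map ∂_1: C_1 → C_0 is given by ∂[p,q] = [q] − [p].
As a 11×22 matrix over Z this has rank 9, with invariant factors (1,1,1,1,1,1,1,1,1).

Boundary ∂_2: C_2 → C_1 sends each 2-simplex [p,q,r] to [q,r] − [p,r] + [p,q]. For instance
  ∂adk = dk − ak + ad,
  ∂bhj = hj − bj + bh.
The 22×18 boundary matrix has rank 13 and Smith normal form diag(1,1,1,1,1,1,1,1,1,1,1,1,1).

The boundary map ∂_3: C_3 → C_2 sends each 3-simplex σ to the alternating sum Σ_i (−1)^i (σ with its i-th vertex removed). For instance
  ∂cfgi = fgi − cgi + cfi − cfg,
  ∂cefi = efi − cfi + cei − cef.
This gives a 18×5 integer matrix of rank 4; reducing to Smith normal form yields diagonal entries (1,1,1,1).

Computing H_k = (kernel of ∂_k) / (image of ∂_{k+1}):

  H_0: rank C_0 − rank ∂_1 = 11 − 9 = 2, and the invariant factors of ∂_1 are all 1, so H_0 ≅ Z^2.
  H_1: rank ker ∂_1 − rank ∂_2 = (22 − 9) − 13 = 0, and the invariant factors of ∂_2 are all 1, so H_1 ≅ 0.
  H_2: rank ker ∂_2 − rank ∂_3 = (18 − 13) − 4 = 1, and the invariant factors of ∂_3 are all 1, so H_2 ≅ Z.
  H_3: rank ker ∂_3 − rank ∂_4 = (5 − 4) − 0 = 1, and there is no ∂_4, so H_3 ≅ Z.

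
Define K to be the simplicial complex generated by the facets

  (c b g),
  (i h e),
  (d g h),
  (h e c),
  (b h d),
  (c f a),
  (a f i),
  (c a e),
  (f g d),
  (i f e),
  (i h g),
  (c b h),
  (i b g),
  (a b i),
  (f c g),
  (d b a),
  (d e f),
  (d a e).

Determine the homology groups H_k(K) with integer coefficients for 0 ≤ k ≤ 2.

H_0 = Z,  H_1 = Z ⊕ Z/2Z,  H_2 = 0.

Order the vertices as a < b < c < d < e < f < g < h < i. Listing each simplex with vertices in this order, K has dimension 2 with simplices:

  0-simplices (9): a, b, c, d, e, f, g, h, i
  1-simplices (27): ab, ac, ad, ae, af, ai, bc, bd, bg, bh, bi, ce, cf, cg, ch, de, df, dg, dh, ef, eh, ei, fg, fi, gh, gi, hi
  2-simplices (18): abd, abi, ace, acf, ade, afi, bcg, bch, bdh, bgi, ceh, cfg, def, dfg, dgh, efi, ehi, ghi

Hence C_0 ≅ Z^9, C_1 ≅ Z^27, C_2 ≅ Z^18.

∂_1: C_1 → C_0 is given by ∂[p,q] = [q] − [p]. For instance
  ∂bc = c − b.
The resulting 9×27 matrix has rank 8, and its Smith normal form has invariant factors (1,1,1,1,1,1,1,1).

Boundary ∂_2: C_2 → C_1 sends each 2-simplex [p,q,r] to [q,r] − [p,r] + [p,q]. For instance
  ∂dgh = gh − dh + dg,
  ∂bcg = cg − bg + bc.
As a 27×18 matrix over Z this has rank 18, with invariant factors (1,1,1,1,1,1,1,1,1,1,1,1,1,1,1,1,1,2).

Reading off H_k = ker ∂_k / im ∂_{k+1}:

  H_0: rank C_0 − rank ∂_1 = 9 − 8 = 1, and the invariant factors of ∂_1 are all 1, so H_0 ≅ Z.
  H_1: rank ker ∂_1 − rank ∂_2 = (27 − 8) − 18 = 1, and ∂_2 has invariant factor 2 > 1, so H_1 ≅ Z ⊕ Z/2Z.
  H_2: rank ker ∂_2 − rank ∂_3 = (18 − 18) − 0 = 0, and there is no ∂_3, so H_2 ≅ 0.

As a check, the Euler characteristic is 9 − 27 + 18 = 0, which agrees with 1 − 1 + 0 = 0.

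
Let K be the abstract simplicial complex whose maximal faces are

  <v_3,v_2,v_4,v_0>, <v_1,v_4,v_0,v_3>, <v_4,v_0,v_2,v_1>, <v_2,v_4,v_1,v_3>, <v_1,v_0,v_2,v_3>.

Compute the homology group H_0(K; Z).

H_0 = Z.

Take the total order v_0 < v_1 < v_2 < v_3 < v_4 on the vertex set. Then K (dimension 3) consists of the simplices:

  0-simplices (5): [v_0], [v_1], [v_2], [v_3], [v_4]
  1-simplices (10): [v_0,v_1], [v_0,v_2], [v_0,v_3], [v_0,v_4], [v_1,v_2], [v_1,v_3], [v_1,v_4], [v_2,v_3], [v_2,v_4], [v_3,v_4]
  2-simplices (10): [v_0,v_1,v_2], [v_0,v_1,v_3], [v_0,v_1,v_4], [v_0,v_2,v_3], [v_0,v_2,v_4], [v_0,v_3,v_4], [v_1,v_2,v_3], [v_1,v_2,v_4], [v_1,v_3,v_4], [v_2,v_3,v_4]
  3-simplices (5): [v_0,v_1,v_2,v_3], [v_0,v_1,v_2,v_4], [v_0,v_1,v_3,v_4], [v_0,v_2,v_3,v_4], [v_1,v_2,v_3,v_4]

Hence C_0 ≅ Z^5, C_1 ≅ Z^10, C_2 ≅ Z^10, C_3 ≅ Z^5.

Boundary ∂_1: C_1 → C_0 sends each edge [p,q] (with p < q) to q − p.
This gives a 5×10 integer matrix of rank 4; reducing to Smith normal form yields diagonal entries (1,1,1,1).

∂_2: C_2 → C_1 acts by ∂[p,q,r] = [q,r] − [p,r] + [p,q]. For instance
  ∂[v_2,v_3,v_4] = [v_3,v_4] − [v_2,v_4] + [v_2,v_3],
  ∂[v_1,v_2,v_4] = [v_2,v_4] − [v_1,v_4] + [v_1,v_2].
The 10×10 boundary matrix has rank 6 and Smith normal form diag(1,1,1,1,1,1).

Boundary ∂_3: C_3 → C_2 sends each 3-simplex σ to the alternating sum Σ_i (−1)^i (σ with its i-th vertex removed). For instance
  ∂[v_0,v_1,v_2,v_3] = [v_1,v_2,v_3] − [v_0,v_2,v_3] + [v_0,v_1,v_3] − [v_0,v_1,v_2],
  ∂[v_1,v_2,v_3,v_4] = [v_2,v_3,v_4] − [v_1,v_3,v_4] + [v_1,v_2,v_4] − [v_1,v_2,v_3].
The 10×5 boundary matrix has rank 4 and Smith normal form diag(1,1,1,1).

From H_k ≅ ker(∂_k) / im(∂_{k+1}) we obtain:

  H_0: rank C_0 − rank ∂_1 = 5 − 4 = 1, and the invariant factors of ∂_1 are all 1, so H_0 = Z.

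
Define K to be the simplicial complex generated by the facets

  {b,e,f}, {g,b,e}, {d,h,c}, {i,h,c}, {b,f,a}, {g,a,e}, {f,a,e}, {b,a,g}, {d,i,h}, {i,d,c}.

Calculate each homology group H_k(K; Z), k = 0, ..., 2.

H_0 ≅ Z^2,  H_1 = 0,  H_2 ≅ Z^2.

K has 9 vertices, 15 edges, 10 triangles.
rank ∂_0 = 0, rank ∂_1 = 7 ⇒ b_0 = 9 − 0 − 7 = 2; all invariant factors of ∂_1 are 1 so no torsion. So H_0 = Z^2.
rank ∂_1 = 7, rank ∂_2 = 8 ⇒ b_1 = 15 − 7 − 8 = 0; all invariant factors of ∂_2 are 1 so no torsion. So H_1 = 0.
rank ∂_2 = 8, rank ∂_3 = 0 ⇒ b_2 = 10 − 8 − 0 = 2. So H_2 = Z^2.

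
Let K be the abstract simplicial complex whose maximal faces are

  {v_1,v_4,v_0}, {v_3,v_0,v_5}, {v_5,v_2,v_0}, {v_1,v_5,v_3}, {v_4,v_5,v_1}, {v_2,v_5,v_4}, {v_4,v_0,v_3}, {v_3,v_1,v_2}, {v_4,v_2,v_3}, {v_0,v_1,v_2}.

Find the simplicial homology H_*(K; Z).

Take the total order v_0 < v_1 < v_2 < v_3 < v_4 < v_5 on the vertex set. Then K (dimension 2) consists of the simplices:

  0-simplices (6): [v_0], [v_1], [v_2], [v_3], [v_4], [v_5]
  1-simplices (15): (15 of them)
  2-simplices (10): [v_0,v_1,v_2], [v_0,v_1,v_4], [v_0,v_2,v_5], [v_0,v_3,v_4], [v_0,v_3,v_5], [v_1,v_2,v_3], [v_1,v_3,v_5], [v_1,v_4,v_5], [v_2,v_3,v_4], [v_2,v_4,v_5]

Hence C_0 ≅ Z^6, C_1 ≅ Z^15, C_2 ≅ Z^10.

∂_1: C_1 → C_0 maps an edge to its endpoints' difference, ∂[p,q] = q − p. For instance
  ∂[v_0,v_5] = [v_5] − [v_0].
The resulting 6×15 matrix has rank 5, and its Smith normal form has invariant factors (1,1,1,1,1).

The boundary map ∂_2: C_2 → C_1 acts by ∂[p,q,r] = [q,r] − [p,r] + [p,q]. For instance
  ∂[v_1,v_2,v_3] = [v_2,v_3] − [v_1,v_3] + [v_1,v_2],
  ∂[v_0,v_1,v_2] = [v_1,v_2] − [v_0,v_2] + [v_0,v_1].
As a 15×10 matrix over Z this has rank 10, with invariant factors (1,1,1,1,1,1,1,1,1,2).

From H_k ≅ ker(∂_k) / im(∂_{k+1}) we obtain:

  H_0: rank C_0 − rank ∂_1 = 6 − 5 = 1, and the invariant factors of ∂_1 are all 1, so H_0 = Z.
  H_1: rank ker ∂_1 − rank ∂_2 = (15 − 5) − 10 = 0, and ∂_2 has invariant factor 2 > 1, so H_1 = Z/2.
  H_2: rank ker ∂_2 − rank ∂_3 = (10 − 10) − 0 = 0, and there is no ∂_3, so H_2 = 0.

As a check, the Euler characteristic is 6 − 15 + 10 = 1, which agrees with 1 − 0 + 0 = 1.
(K is a triangulation of the real projective plane RP^2.)

H_0 = Z,  H_1 = Z/2,  H_2 = 0.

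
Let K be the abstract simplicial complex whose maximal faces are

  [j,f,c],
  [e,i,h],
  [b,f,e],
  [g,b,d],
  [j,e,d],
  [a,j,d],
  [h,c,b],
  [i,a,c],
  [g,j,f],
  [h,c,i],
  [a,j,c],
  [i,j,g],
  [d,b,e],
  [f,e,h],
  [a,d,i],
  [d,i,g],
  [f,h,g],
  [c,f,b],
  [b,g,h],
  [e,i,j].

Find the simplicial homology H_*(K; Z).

K has 10 vertices, 30 edges, 20 triangles.
rank ∂_0 = 0, rank ∂_1 = 9 ⇒ b_0 = 10 − 0 − 9 = 1; all invariant factors of ∂_1 are 1 so no torsion. So H_0 ≅ Z.
rank ∂_1 = 9, rank ∂_2 = 20 ⇒ b_1 = 30 − 9 − 20 = 1; ∂_2 has invariant factor(s) [2] giving torsion. So H_1 ≅ Z ⊕ Z_2.
rank ∂_2 = 20, rank ∂_3 = 0 ⇒ b_2 = 20 − 20 − 0 = 0. So H_2 ≅ 0.

H_0 ≅ Z,  H_1 ≅ Z ⊕ Z_2,  H_2 = 0.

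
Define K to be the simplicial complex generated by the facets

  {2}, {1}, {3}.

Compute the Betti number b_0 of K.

b_0 = 3.

Take the total order 1 < 2 < 3 on the vertex set. Then K (dimension 0) consists of the simplices:

  0-simplices (3): [1], [2], [3]

giving chain groups C_0 ≅ Z^3.

Computing H_k = (kernel of ∂_k) / (image of ∂_{k+1}):

  H_0: rank C_0 − rank ∂_1 = 3 − 0 = 3, and there is no ∂_1, so H_0 = Z^3.

(K is a triangulation of a set of 3 points.)

Hence the Betti numbers are b_0 = 3.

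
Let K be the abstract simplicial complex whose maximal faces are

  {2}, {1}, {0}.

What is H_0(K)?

Take the total order 0 < 1 < 2 on the vertex set. Then K (dimension 0) consists of the simplices:

  0-simplices (3): [0], [1], [2]

so the chain groups are C_0 ≅ Z^3.

From H_k ≅ ker(∂_k) / im(∂_{k+1}) we obtain:

  H_0: rank C_0 − rank ∂_1 = 3 − 0 = 3, and there is no ∂_1, so H_0 = Z^3.

H_0 ≅ Z^3.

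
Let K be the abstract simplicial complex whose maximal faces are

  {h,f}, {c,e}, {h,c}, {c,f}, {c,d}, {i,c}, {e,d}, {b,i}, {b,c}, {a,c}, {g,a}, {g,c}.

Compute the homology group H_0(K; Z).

K has 9 vertices, 12 edges.
rank ∂_0 = 0, rank ∂_1 = 8 ⇒ b_0 = 9 − 0 − 8 = 1; all invariant factors of ∂_1 are 1 so no torsion. So H_0 ≅ Z.

H_0 ≅ Z.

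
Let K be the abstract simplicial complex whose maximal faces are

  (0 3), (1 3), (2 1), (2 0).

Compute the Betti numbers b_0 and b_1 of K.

We work with the vertex ordering 0 < 1 < 2 < 3. The simplices of K, each written with vertices in increasing order, are:

  0-simplices (4): [0], [1], [2], [3]
  1-simplices (4): [0,2], [0,3], [1,2], [1,3]

so the chain groups are C_0 ≅ Z^4, C_1 ≅ Z^4.

The boundary map ∂_1: C_1 → C_0 sends each edge [p,q] (with p < q) to q − p.
As a 4×4 matrix over Z this has rank 3, with invariant factors (1,1,1).

Reading off H_k = ker ∂_k / im ∂_{k+1}:

  H_0: rank C_0 − rank ∂_1 = 4 − 3 = 1, and the invariant factors of ∂_1 are all 1, so H_0 ≅ Z.
  H_1: rank ker ∂_1 − rank ∂_2 = (4 − 3) − 0 = 1, and there is no ∂_2, so H_1 ≅ Z.

(K is a triangulation of the circle S^1.)

Hence the Betti numbers are b_0 = 1, b_1 = 1.

b_0 = 1, b_1 = 1.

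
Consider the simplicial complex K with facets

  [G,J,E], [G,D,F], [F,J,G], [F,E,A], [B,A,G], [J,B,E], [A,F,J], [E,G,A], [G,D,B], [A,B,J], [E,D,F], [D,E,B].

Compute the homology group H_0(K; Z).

H_0 = Z.

Take the total order A < B < D < E < F < G < J on the vertex set. Then K (dimension 2) consists of the simplices:

  0-simplices (7): A, B, D, E, F, G, J
  1-simplices (18): AB, AE, AF, AG, AJ, BD, BE, BG, BJ, DE, DF, DG, EF, EG, EJ, FG, FJ, GJ
  2-simplices (12): ABG, ABJ, AEF, AEG, AFJ, BDE, BDG, BEJ, DEF, DFG, EGJ, FGJ

so the chain groups are C_0 ≅ Z^7, C_1 ≅ Z^18, C_2 ≅ Z^12.

∂_1: C_1 → C_0 is given by ∂[p,q] = [q] − [p].
The 7×18 boundary matrix has rank 6 and Smith normal form diag(1,1,1,1,1,1).

The boundary map ∂_2: C_2 → C_1 sends each 2-simplex [p,q,r] to [q,r] − [p,r] + [p,q]. For instance
  ∂BEJ = EJ − BJ + BE,
  ∂AFJ = FJ − AJ + AF.
This gives a 18×12 integer matrix of rank 12; reducing to Smith normal form yields diagonal entries (1,1,1,1,1,1,1,1,1,1,1,2).

Now H_k = ker ∂_k / im ∂_{k+1}, so:

  H_0: rank C_0 − rank ∂_1 = 7 − 6 = 1, and the invariant factors of ∂_1 are all 1, so H_0 ≅ Z.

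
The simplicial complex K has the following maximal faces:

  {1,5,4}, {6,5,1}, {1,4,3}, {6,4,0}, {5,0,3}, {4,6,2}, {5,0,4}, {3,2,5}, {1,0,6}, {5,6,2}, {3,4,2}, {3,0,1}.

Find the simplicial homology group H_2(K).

H_2 = 0.

Order the vertices as 0 < 1 < 2 < 3 < 4 < 5 < 6. Listing each simplex with vertices in this order, K has dimension 2 with simplices:

  0-simplices (7): [0], [1], [2], [3], [4], [5], [6]
  1-simplices (18): [0,1], [0,3], [0,4], [0,5], [0,6], [1,3], [1,4], [1,5], [1,6], [2,3], [2,4], [2,5], [2,6], [3,4], [3,5], [4,5], [4,6], [5,6]
  2-simplices (12): [0,1,3], [0,1,6], [0,3,5], [0,4,5], [0,4,6], [1,3,4], [1,4,5], [1,5,6], [2,3,4], [2,3,5], [2,4,6], [2,5,6]

giving chain groups C_0 ≅ Z^7, C_1 ≅ Z^18, C_2 ≅ Z^12.

The boundary map ∂_1: C_1 → C_0 sends each edge [p,q] (with p < q) to q − p.
The resulting 7×18 matrix has rank 6, and its Smith normal form has invariant factors (1,1,1,1,1,1).

∂_2: C_2 → C_1 maps a triangle to the signed sum of its edges. For instance
  ∂[0,1,3] = [1,3] − [0,3] + [0,1],
  ∂[1,5,6] = [5,6] − [1,6] + [1,5].
This gives a 18×12 integer matrix of rank 12; reducing to Smith normal form yields diagonal entries (1,1,1,1,1,1,1,1,1,1,1,2).

Now H_k = ker ∂_k / im ∂_{k+1}, so:

  H_2: rank ker ∂_2 − rank ∂_3 = (12 − 12) − 0 = 0, and there is no ∂_3, so H_2 ≅ 0.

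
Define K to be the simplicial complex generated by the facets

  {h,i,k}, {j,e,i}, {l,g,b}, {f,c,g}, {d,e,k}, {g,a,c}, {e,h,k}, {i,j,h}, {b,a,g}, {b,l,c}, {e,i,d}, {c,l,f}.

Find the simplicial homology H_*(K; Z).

H_0 ≅ Z^2,  H_1 ≅ Z^2,  H_2 = 0.

Take the total order a < b < c < d < e < f < g < h < i < j < k < l on the vertex set. Then K (dimension 2) consists of the simplices:

  0-simplices (12): a, b, c, d, e, f, g, h, i, j, k, l
  1-simplices (24): ab, ac, ag, bc, bg, bl, cf, cg, cl, de, di, dk, eh, ei, ej, ek, fg, fl, gl, hi, hj, hk, ij, ik
  2-simplices (12): abg, acg, bcl, bgl, cfg, cfl, dei, dek, ehk, eij, hij, hik

Hence C_0 ≅ Z^12, C_1 ≅ Z^24, C_2 ≅ Z^12.

Boundary ∂_1: C_1 → C_0 is given by ∂[p,q] = [q] − [p].
As a 12×24 matrix over Z this has rank 10, with invariant factors (1,1,1,1,1,1,1,1,1,1).

The boundary map ∂_2: C_2 → C_1 acts by ∂[p,q,r] = [q,r] − [p,r] + [p,q]. For instance
  ∂hij = ij − hj + hi,
  ∂hik = ik − hk + hi.
The resulting 24×12 matrix has rank 12, and its Smith normal form has invariant factors (1,1,1,1,1,1,1,1,1,1,1,1).

From H_k ≅ ker(∂_k) / im(∂_{k+1}) we obtain:

  H_0: rank C_0 − rank ∂_1 = 12 − 10 = 2, and the invariant factors of ∂_1 are all 1, so H_0 = Z^2.
  H_1: rank ker ∂_1 − rank ∂_2 = (24 − 10) − 12 = 2, and the invariant factors of ∂_2 are all 1, so H_1 = Z^2.
  H_2: rank ker ∂_2 − rank ∂_3 = (12 − 12) − 0 = 0, and there is no ∂_3, so H_2 = 0.

(K is a triangulation of the disjoint union of the cylinder S^1 x I and the cylinder S^1 x I.)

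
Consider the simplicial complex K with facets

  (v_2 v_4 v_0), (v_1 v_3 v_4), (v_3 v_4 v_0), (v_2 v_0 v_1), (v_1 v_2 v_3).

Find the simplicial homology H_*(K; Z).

H_0 = Z,  H_1 = Z,  H_2 = 0.

K has 5 vertices, 10 edges, 5 triangles.
rank ∂_0 = 0, rank ∂_1 = 4 ⇒ b_0 = 5 − 0 − 4 = 1; all invariant factors of ∂_1 are 1 so no torsion. So H_0 ≅ Z.
rank ∂_1 = 4, rank ∂_2 = 5 ⇒ b_1 = 10 − 4 − 5 = 1; all invariant factors of ∂_2 are 1 so no torsion. So H_1 ≅ Z.
rank ∂_2 = 5, rank ∂_3 = 0 ⇒ b_2 = 5 − 5 − 0 = 0. So H_2 ≅ 0.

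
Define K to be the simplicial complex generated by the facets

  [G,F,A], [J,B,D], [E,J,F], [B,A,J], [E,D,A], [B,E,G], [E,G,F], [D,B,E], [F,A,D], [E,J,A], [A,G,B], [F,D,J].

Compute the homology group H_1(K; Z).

Order the vertices as A < B < D < E < F < G < J. Listing each simplex with vertices in this order, K has dimension 2 with simplices:

  0-simplices (7): A, B, D, E, F, G, J
  1-simplices (18): AB, AD, AE, AF, AG, AJ, BD, BE, BG, BJ, DE, DF, DJ, EF, EG, EJ, FG, FJ
  2-simplices (12): ABG, ABJ, ADE, ADF, AEJ, AFG, BDE, BDJ, BEG, DFJ, EFG, EFJ

Hence C_0 ≅ Z^7, C_1 ≅ Z^18, C_2 ≅ Z^12.

∂_1: C_1 → C_0 is given by ∂[p,q] = [q] − [p]. For instance
  ∂AJ = J − A.
The 7×18 boundary matrix has rank 6 and Smith normal form diag(1,1,1,1,1,1).

The boundary map ∂_2: C_2 → C_1 maps a triangle to the signed sum of its edges. For instance
  ∂EFG = FG − EG + EF,
  ∂ABJ = BJ − AJ + AB.
This gives a 18×12 integer matrix of rank 12; reducing to Smith normal form yields diagonal entries (1,1,1,1,1,1,1,1,1,1,1,2).

Reading off H_k = ker ∂_k / im ∂_{k+1}:

  H_1: rank ker ∂_1 − rank ∂_2 = (18 − 6) − 12 = 0, and ∂_2 has invariant factor 2 > 1, so H_1 = Z/2Z.

H_1 ≅ Z/2Z.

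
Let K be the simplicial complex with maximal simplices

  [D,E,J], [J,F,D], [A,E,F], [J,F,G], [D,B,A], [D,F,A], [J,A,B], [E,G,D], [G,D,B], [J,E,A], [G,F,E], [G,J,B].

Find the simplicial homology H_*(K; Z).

H_0 ≅ Z,  H_1 ≅ Z/2Z,  H_2 = 0.

K has 7 vertices, 18 edges, 12 triangles.
rank ∂_0 = 0, rank ∂_1 = 6 ⇒ b_0 = 7 − 0 − 6 = 1; all invariant factors of ∂_1 are 1 so no torsion. So H_0 ≅ Z.
rank ∂_1 = 6, rank ∂_2 = 12 ⇒ b_1 = 18 − 6 − 12 = 0; ∂_2 has invariant factor(s) [2] giving torsion. So H_1 ≅ Z/2Z.
rank ∂_2 = 12, rank ∂_3 = 0 ⇒ b_2 = 12 − 12 − 0 = 0. So H_2 ≅ 0.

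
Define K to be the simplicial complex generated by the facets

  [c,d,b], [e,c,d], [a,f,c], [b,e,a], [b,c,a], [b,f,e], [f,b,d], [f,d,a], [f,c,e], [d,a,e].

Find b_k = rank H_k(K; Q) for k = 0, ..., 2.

b_0 = 1, b_1 = 0, b_2 = 0.

Take the total order a < b < c < d < e < f on the vertex set. Then K (dimension 2) consists of the simplices:

  0-simplices (6): a, b, c, d, e, f
  1-simplices (15): ab, ac, ad, ae, af, bc, bd, be, bf, cd, ce, cf, de, df, ef
  2-simplices (10): abc, abe, acf, ade, adf, bcd, bdf, bef, cde, cef

giving chain groups C_0 ≅ Z^6, C_1 ≅ Z^15, C_2 ≅ Z^10.

∂_1: C_1 → C_0 maps an edge to its endpoints' difference, ∂[p,q] = q − p. For instance
  ∂df = f − d.
As a 6×15 matrix over Z this has rank 5, with invariant factors (1,1,1,1,1).

The boundary map ∂_2: C_2 → C_1 acts by ∂[p,q,r] = [q,r] − [p,r] + [p,q]. For instance
  ∂abe = be − ae + ab,
  ∂bef = ef − bf + be.
The 15×10 boundary matrix has rank 10 and Smith normal form diag(1,1,1,1,1,1,1,1,1,2).

Now H_k = ker ∂_k / im ∂_{k+1}, so:

  H_0: rank C_0 − rank ∂_1 = 6 − 5 = 1, and the invariant factors of ∂_1 are all 1, so H_0 = Z.
  H_1: rank ker ∂_1 − rank ∂_2 = (15 − 5) − 10 = 0, and ∂_2 has invariant factor 2 > 1, so H_1 = Z/2.
  H_2: rank ker ∂_2 − rank ∂_3 = (10 − 10) − 0 = 0, and there is no ∂_3, so H_2 = 0.

Hence the Betti numbers are b_0 = 1, b_1 = 0, b_2 = 0.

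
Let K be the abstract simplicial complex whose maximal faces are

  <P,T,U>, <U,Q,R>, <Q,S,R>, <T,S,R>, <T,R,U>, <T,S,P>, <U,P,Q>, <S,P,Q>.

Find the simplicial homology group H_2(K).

H_2 ≅ Z.

Take the total order P < Q < R < S < T < U on the vertex set. Then K (dimension 2) consists of the simplices:

  0-simplices (6): P, Q, R, S, T, U
  1-simplices (12): PQ, PS, PT, PU, QR, QS, QU, RS, RT, RU, ST, TU
  2-simplices (8): PQS, PQU, PST, PTU, QRS, QRU, RST, RTU

Hence C_0 ≅ Z^6, C_1 ≅ Z^12, C_2 ≅ Z^8.

Boundary ∂_1: C_1 → C_0 maps an edge to its endpoints' difference, ∂[p,q] = q − p. For instance
  ∂RS = S − R.
The 6×12 boundary matrix has rank 5 and Smith normal form diag(1,1,1,1,1).

The boundary map ∂_2: C_2 → C_1 sends each 2-simplex [p,q,r] to [q,r] − [p,r] + [p,q]. For instance
  ∂PST = ST − PT + PS,
  ∂QRU = RU − QU + QR.
The resulting 12×8 matrix has rank 7, and its Smith normal form has invariant factors (1,1,1,1,1,1,1).

Now H_k = ker ∂_k / im ∂_{k+1}, so:

  H_2: rank ker ∂_2 − rank ∂_3 = (8 − 7) − 0 = 1, and there is no ∂_3, so H_2 = Z.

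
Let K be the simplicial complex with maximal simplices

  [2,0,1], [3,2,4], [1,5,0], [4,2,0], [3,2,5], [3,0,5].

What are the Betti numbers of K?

Take the total order 0 < 1 < 2 < 3 < 4 < 5 on the vertex set. Then K (dimension 2) consists of the simplices:

  0-simplices (6): [0], [1], [2], [3], [4], [5]
  1-simplices (12): [0,1], [0,2], [0,3], [0,4], [0,5], [1,2], [1,5], [2,3], [2,4], [2,5], [3,4], [3,5]
  2-simplices (6): [0,1,2], [0,1,5], [0,2,4], [0,3,5], [2,3,4], [2,3,5]

Hence C_0 ≅ Z^6, C_1 ≅ Z^12, C_2 ≅ Z^6.

Boundary ∂_1: C_1 → C_0 is given by ∂[p,q] = [q] − [p].
This gives a 6×12 integer matrix of rank 5; reducing to Smith normal form yields diagonal entries (1,1,1,1,1).

Boundary ∂_2: C_2 → C_1 acts by ∂[p,q,r] = [q,r] − [p,r] + [p,q]. For instance
  ∂[0,2,4] = [2,4] − [0,4] + [0,2],
  ∂[0,3,5] = [3,5] − [0,5] + [0,3].
As a 12×6 matrix over Z this has rank 6, with invariant factors (1,1,1,1,1,1).

Reading off H_k = ker ∂_k / im ∂_{k+1}:

  H_0: rank C_0 − rank ∂_1 = 6 − 5 = 1, and the invariant factors of ∂_1 are all 1, so H_0 ≅ Z.
  H_1: rank ker ∂_1 − rank ∂_2 = (12 − 5) − 6 = 1, and the invariant factors of ∂_2 are all 1, so H_1 ≅ Z.
  H_2: rank ker ∂_2 − rank ∂_3 = (6 − 6) − 0 = 0, and there is no ∂_3, so H_2 ≅ 0.

Hence the Betti numbers are b_0 = 1, b_1 = 1, b_2 = 0.

b_0 = 1, b_1 = 1, b_2 = 0.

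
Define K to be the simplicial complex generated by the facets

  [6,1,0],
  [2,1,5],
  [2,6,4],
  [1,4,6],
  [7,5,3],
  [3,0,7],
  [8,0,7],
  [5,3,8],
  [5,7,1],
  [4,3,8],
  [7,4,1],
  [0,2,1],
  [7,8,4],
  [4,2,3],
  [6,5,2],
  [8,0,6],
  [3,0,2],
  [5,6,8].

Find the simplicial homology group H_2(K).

H_2 ≅ 0.

Order the vertices as 0 < 1 < 2 < 3 < 4 < 5 < 6 < 7 < 8. Listing each simplex with vertices in this order, K has dimension 2 with simplices:

  0-simplices (9): [0], [1], [2], [3], [4], [5], [6], [7], [8]
  1-simplices (27): (27 of them)
  2-simplices (18): [0,1,2], [0,1,6], [0,2,3], [0,3,7], [0,6,8], [0,7,8], [1,2,5], [1,4,6], [1,4,7], [1,5,7], [2,3,4], [2,4,6], [2,5,6], [3,4,8], [3,5,7], [3,5,8], [4,7,8], [5,6,8]

giving chain groups C_0 ≅ Z^9, C_1 ≅ Z^27, C_2 ≅ Z^18.

∂_1: C_1 → C_0 is given by ∂[p,q] = [q] − [p]. For instance
  ∂[0,6] = [6] − [0].
As a 9×27 matrix over Z this has rank 8, with invariant factors (1,1,1,1,1,1,1,1).

∂_2: C_2 → C_1 acts by ∂[p,q,r] = [q,r] − [p,r] + [p,q]. For instance
  ∂[0,2,3] = [2,3] − [0,3] + [0,2],
  ∂[0,7,8] = [7,8] − [0,8] + [0,7].
This gives a 27×18 integer matrix of rank 18; reducing to Smith normal form yields diagonal entries (1,1,1,1,1,1,1,1,1,1,1,1,1,1,1,1,1,2).

Now H_k = ker ∂_k / im ∂_{k+1}, so:

  H_2: rank ker ∂_2 − rank ∂_3 = (18 − 18) − 0 = 0, and there is no ∂_3, so H_2 ≅ 0.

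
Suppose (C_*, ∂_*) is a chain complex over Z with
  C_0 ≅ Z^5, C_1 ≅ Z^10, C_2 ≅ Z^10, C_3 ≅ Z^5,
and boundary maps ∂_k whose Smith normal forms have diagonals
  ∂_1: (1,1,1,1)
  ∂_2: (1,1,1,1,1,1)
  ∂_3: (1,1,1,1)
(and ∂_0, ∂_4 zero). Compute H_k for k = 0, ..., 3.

H_0 = Z,  H_1 = 0,  H_2 = 0,  H_3 = Z.

H_0: b_0 = 5 − 0 − 4 = 1; torsion from ∂_1 factors > 1: none. So H_0 = Z.
H_1: b_1 = 10 − 4 − 6 = 0; torsion from ∂_2 factors > 1: none. So H_1 = 0.
H_2: b_2 = 10 − 6 − 4 = 0; torsion from ∂_3 factors > 1: none. So H_2 = 0.
H_3: b_3 = 5 − 4 − 0 = 1; torsion from ∂_4 factors > 1: none. So H_3 = Z.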